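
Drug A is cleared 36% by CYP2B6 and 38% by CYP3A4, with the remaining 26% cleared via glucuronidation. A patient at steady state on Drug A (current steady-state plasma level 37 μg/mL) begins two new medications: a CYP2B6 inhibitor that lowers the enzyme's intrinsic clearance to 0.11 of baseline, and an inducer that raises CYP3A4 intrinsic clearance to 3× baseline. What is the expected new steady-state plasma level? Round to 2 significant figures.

26 μg/mL

CYP2B6: 0.36 × 0.11 = 0.0396
CYP3A4: 0.38 × 3 = 1.14
Other: 0.26 (unchanged)
Relative clearance = 0.0396 + 1.14 + 0.26 = 1.4396.
New steady-state plasma level = 37 / 1.4396 = 26 μg/mL (concentration scales inversely with clearance).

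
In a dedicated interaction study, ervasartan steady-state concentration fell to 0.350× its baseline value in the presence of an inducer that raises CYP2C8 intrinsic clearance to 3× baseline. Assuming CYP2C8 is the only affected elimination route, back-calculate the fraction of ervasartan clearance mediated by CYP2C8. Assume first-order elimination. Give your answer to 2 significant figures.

Let fm be the CYP2C8 fraction. New clearance relative to baseline = fm × 3 + (1 − fm).
Steady-state concentration ratio = 1 / (new CL fraction), so new CL fraction = 1 / 0.350 = 2.857.
fm × 3 + 1 − fm = 2.857  ⇒  fm × (3 − 1) = 1.857  ⇒  fm = 0.93.

0.93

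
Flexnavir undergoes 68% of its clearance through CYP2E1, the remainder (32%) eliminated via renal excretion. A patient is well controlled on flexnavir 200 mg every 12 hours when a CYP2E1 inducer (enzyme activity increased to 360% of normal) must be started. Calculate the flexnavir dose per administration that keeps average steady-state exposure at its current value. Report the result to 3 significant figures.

The CYP2E1 pathway (68% of clearance) increases to 3.6× activity: 0.68 × 3.6 = 2.448.
Non-CYP routes (32%) are unchanged.
Relative clearance = 2.448 + 0.32 = 2.768.
To maintain the same steady-state level, dose must scale with clearance: new dose = 200 × 2.768 = 554 mg.

554 mg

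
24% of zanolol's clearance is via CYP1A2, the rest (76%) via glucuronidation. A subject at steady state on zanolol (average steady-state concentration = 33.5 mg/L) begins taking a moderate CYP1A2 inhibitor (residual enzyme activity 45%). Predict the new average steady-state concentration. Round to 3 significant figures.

CYP1A2: 0.24 × 0.45 = 0.108
Other: 0.76 (unchanged)
Relative clearance = 0.108 + 0.76 = 0.868.
New average steady-state concentration = baseline ÷ relative clearance = 33.5 / 0.868 = 38.6 mg/L.

38.6 mg/L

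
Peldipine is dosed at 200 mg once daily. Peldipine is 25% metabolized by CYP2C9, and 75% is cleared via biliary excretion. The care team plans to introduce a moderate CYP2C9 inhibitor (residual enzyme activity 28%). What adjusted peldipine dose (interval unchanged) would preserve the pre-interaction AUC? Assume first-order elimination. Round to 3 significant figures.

164 mg

The CYP2C9 pathway (25% of clearance) is reduced to 0.28× activity: 0.25 × 0.28 = 0.07.
Non-CYP routes (75%) are unchanged.
CL_new/CL_old = 0.07 + 0.75 = 0.82.
Css,avg = (dose rate)/CL, so holding Css fixed requires dose ∝ CL: 200 × 0.82 = 164 mg.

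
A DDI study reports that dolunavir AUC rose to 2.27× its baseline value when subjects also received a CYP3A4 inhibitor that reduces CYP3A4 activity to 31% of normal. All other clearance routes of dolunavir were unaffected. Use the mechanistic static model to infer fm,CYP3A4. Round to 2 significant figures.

CL'/CL = 1 / 2.27 = 0.4405
0.31·fm + (1 − fm) = 0.4405
fm = (0.4405 − 1) / (0.31 − 1) = 0.81

0.81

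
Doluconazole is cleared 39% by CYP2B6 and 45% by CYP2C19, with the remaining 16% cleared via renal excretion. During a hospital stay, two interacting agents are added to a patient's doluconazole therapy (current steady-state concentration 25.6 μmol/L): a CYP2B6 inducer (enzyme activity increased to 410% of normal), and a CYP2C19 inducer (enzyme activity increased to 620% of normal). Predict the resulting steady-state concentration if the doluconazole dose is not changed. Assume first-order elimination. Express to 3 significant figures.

The CYP2B6 pathway (39% of clearance) increases to 4.1× activity: 0.39 × 4.1 = 1.599.
The CYP2C19 pathway (45% of clearance) rises to 6.2× activity: 0.45 × 6.2 = 2.79.
The remaining 16% of clearance is unaffected.
CL_new/CL_old = 1.599 + 2.79 + 0.16 = 4.549.
New steady-state concentration = 25.6 / 4.549 = 5.63 μmol/L (concentration scales inversely with clearance).

5.63 μmol/L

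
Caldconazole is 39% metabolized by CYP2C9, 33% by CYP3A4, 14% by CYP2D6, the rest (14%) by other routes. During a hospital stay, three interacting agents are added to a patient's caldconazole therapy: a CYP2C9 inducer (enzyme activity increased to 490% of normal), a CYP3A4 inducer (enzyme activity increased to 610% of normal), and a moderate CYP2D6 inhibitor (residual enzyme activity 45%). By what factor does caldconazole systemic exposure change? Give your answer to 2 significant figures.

0.24

CYP2C9: 0.39 × 4.9 = 1.911
CYP3A4: 0.33 × 6.1 = 2.013
CYP2D6: 0.14 × 0.45 = 0.063
Other: 0.14 (unchanged)
Relative clearance = 1.911 + 2.013 + 0.063 + 0.14 = 4.127.
Net systemic exposure ratio = 1 / 4.127 = 0.24.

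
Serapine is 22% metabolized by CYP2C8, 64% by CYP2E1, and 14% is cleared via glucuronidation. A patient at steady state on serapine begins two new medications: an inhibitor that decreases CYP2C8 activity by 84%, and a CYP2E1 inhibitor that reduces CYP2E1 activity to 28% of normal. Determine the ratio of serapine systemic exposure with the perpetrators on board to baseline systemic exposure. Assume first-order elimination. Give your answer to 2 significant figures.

2.8

The CYP2C8 pathway (22% of clearance) falls to 0.16× activity: 0.22 × 0.16 = 0.0352.
The CYP2E1 pathway (64% of clearance) drops to 0.28× activity: 0.64 × 0.28 = 0.1792.
Non-CYP routes (14%) are unchanged.
CL_new/CL_old = 0.0352 + 0.1792 + 0.14 = 0.3544.
Net systemic exposure ratio = 1 / 0.3544 = 2.8.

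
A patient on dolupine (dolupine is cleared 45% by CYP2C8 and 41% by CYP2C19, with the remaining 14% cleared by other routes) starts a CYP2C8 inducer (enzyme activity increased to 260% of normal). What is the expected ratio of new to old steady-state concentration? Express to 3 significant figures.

The CYP2C8 pathway (45% of clearance) is boosted to 2.6× activity: 0.45 × 2.6 = 1.17.
CYP2C19 (41%) and the residual 14% are unaffected.
CL_new/CL_old = 1.17 + 0.41 + 0.14 = 1.72.
Steady-state concentration is inversely proportional to clearance, so the fold-change is 1 / 1.72 = 0.581.

0.581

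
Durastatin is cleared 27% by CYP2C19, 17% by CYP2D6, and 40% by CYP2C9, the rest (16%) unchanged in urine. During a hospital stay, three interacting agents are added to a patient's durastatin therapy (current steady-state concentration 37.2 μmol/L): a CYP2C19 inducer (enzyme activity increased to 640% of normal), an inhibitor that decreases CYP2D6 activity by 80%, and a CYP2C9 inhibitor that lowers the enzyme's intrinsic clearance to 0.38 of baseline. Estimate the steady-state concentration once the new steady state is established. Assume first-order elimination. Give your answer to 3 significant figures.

17.9 μmol/L

CYP2C19: 0.27 × 6.4 = 1.728
CYP2D6: 0.17 × 0.2 = 0.034
CYP2C9: 0.4 × 0.38 = 0.152
Other: 0.16 (unchanged)
New clearance relative to baseline: 1.728 + 0.034 + 0.152 + 0.16 = 2.074.
Steady-state concentration ∝ 1/CL: new value = 37.2 / 2.074 = 17.9 μmol/L.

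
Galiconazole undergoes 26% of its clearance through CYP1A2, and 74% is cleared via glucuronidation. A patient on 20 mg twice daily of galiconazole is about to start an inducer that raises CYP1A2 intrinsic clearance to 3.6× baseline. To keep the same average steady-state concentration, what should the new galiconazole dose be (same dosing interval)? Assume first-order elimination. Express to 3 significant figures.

33.5 mg

The CYP1A2 pathway (26% of clearance) rises to 3.6× activity: 0.26 × 3.6 = 0.936.
The remaining 74% of clearance is unaffected.
Relative clearance = 0.936 + 0.74 = 1.676.
Exposure is unchanged when dose changes in proportion to clearance. New dose = 20 mg × 1.676 = 33.5 mg.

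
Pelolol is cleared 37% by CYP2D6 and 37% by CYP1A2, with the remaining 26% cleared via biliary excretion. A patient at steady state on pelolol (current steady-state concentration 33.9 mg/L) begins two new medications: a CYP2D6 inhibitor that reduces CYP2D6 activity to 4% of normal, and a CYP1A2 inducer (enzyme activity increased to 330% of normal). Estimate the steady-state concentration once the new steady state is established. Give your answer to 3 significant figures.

The CYP2D6 pathway (37% of clearance) drops to 0.04× activity: 0.37 × 0.04 = 0.0148.
The CYP1A2 pathway (37% of clearance) rises to 3.3× activity: 0.37 × 3.3 = 1.221.
Non-CYP routes (26%) are unchanged.
New clearance relative to baseline: 0.0148 + 1.221 + 0.26 = 1.4958.
Dividing the baseline by the relative clearance: 33.9 / 1.4958 = 22.7 mg/L.

22.7 mg/L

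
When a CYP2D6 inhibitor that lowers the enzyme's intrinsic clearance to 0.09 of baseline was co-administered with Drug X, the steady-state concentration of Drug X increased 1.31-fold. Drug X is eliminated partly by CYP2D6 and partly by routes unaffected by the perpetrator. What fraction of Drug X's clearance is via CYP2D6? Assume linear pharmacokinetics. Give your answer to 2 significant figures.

Write x for the fraction cleared via CYP2D6. The observed steady-state concentration change means clearance fell to 1/1.31 = 0.7634 of baseline.
Only the CYP2D6 route changed, so 0.7634 = x·0.09 + (1 − x), giving x = 0.26.

0.26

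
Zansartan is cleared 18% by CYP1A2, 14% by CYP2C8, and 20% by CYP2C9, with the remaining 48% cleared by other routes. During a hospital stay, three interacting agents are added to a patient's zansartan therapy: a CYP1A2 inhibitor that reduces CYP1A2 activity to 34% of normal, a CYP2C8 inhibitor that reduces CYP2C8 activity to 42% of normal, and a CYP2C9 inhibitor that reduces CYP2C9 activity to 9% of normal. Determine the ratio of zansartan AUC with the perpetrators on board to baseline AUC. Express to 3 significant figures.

1.62

The CYP1A2 pathway (18% of clearance) falls to 0.34× activity: 0.18 × 0.34 = 0.0612.
The CYP2C8 pathway (14% of clearance) falls to 0.42× activity: 0.14 × 0.42 = 0.0588.
The CYP2C9 pathway (20% of clearance) falls to 0.09× activity: 0.2 × 0.09 = 0.018.
Non-CYP routes (48%) are unchanged.
CL_new/CL_old = 0.0612 + 0.0588 + 0.018 + 0.48 = 0.618.
Because AUC varies inversely with clearance, the combined effect is 1 / 0.618 = 1.62.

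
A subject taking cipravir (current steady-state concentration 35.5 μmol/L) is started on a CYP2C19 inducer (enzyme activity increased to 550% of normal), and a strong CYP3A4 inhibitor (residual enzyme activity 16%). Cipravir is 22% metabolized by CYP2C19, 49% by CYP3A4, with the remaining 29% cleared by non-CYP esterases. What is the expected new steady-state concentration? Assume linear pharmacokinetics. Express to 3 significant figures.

22.5 μmol/L

CYP2C19: 0.22 × 5.5 = 1.21
CYP3A4: 0.49 × 0.16 = 0.0784
Other: 0.29 (unchanged)
New clearance relative to baseline: 1.21 + 0.0784 + 0.29 = 1.5784.
Dividing the baseline by the relative clearance: 35.5 / 1.5784 = 22.5 μmol/L.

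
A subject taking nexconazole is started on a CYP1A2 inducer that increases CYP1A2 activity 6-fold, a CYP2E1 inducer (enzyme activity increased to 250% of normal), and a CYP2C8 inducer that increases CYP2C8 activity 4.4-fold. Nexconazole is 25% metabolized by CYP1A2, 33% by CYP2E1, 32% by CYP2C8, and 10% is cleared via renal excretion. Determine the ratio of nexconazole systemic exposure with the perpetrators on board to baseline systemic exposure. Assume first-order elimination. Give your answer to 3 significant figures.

0.261

The CYP1A2 pathway (25% of clearance) rises to 6× activity: 0.25 × 6 = 1.5.
The CYP2E1 pathway (33% of clearance) rises to 2.5× activity: 0.33 × 2.5 = 0.825.
The CYP2C8 pathway (32% of clearance) increases to 4.4× activity: 0.32 × 4.4 = 1.408.
Non-CYP routes (10%) are unchanged.
CL_new/CL_old = 1.5 + 0.825 + 1.408 + 0.1 = 3.833.
Systemic exposure ∝ 1/CL: fold-change = 1 / 3.833 = 0.261.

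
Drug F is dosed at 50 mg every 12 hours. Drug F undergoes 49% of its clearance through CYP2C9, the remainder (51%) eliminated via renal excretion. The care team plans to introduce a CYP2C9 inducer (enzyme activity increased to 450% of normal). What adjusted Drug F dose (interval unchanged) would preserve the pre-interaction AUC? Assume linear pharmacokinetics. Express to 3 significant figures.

136 mg

The CYP2C9 pathway (49% of clearance) is boosted to 4.5× activity: 0.49 × 4.5 = 2.205.
The remaining 51% of clearance is unaffected.
CL_new/CL_old = 2.205 + 0.51 = 2.715.
Css,avg = (dose rate)/CL, so holding Css fixed requires dose ∝ CL: 50 × 2.715 = 136 mg.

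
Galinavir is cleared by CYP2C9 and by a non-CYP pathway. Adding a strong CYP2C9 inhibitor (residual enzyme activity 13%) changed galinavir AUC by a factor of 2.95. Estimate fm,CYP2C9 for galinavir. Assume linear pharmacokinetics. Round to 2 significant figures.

0.76

Write x for the fraction cleared via CYP2C9. The observed AUC change means clearance fell to 1/2.95 = 0.339 of baseline.
Only the CYP2C9 route changed, so 0.339 = x·0.13 + (1 − x), giving x = 0.76.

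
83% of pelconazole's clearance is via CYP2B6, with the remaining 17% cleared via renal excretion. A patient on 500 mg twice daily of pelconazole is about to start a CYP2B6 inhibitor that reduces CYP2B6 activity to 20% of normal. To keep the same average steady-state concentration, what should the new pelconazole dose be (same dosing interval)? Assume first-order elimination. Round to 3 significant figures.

168 mg

CYP2B6: 0.83 × 0.2 = 0.166
Other: 0.17 (unchanged)
Relative clearance = 0.166 + 0.17 = 0.336.
To maintain the same steady-state level, dose must scale with clearance: new dose = 500 × 0.336 = 168 mg.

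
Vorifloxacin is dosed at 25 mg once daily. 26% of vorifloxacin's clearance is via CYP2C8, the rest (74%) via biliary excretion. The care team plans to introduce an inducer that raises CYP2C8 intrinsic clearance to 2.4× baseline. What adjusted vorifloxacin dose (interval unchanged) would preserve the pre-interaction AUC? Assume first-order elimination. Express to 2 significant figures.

34 mg

The CYP2C8 pathway (26% of clearance) is boosted to 2.4× activity: 0.26 × 2.4 = 0.624.
The remaining 74% of clearance is unaffected.
New clearance relative to baseline: 0.624 + 0.74 = 1.364.
To maintain the same steady-state level, dose must scale with clearance: new dose = 25 × 1.364 = 34 mg.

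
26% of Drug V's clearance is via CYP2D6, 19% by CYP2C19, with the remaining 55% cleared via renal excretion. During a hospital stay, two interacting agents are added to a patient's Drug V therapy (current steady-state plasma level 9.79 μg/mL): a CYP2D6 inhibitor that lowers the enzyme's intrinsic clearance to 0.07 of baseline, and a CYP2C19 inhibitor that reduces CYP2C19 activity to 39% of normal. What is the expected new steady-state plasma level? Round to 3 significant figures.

CYP2D6: 0.26 × 0.07 = 0.0182
CYP2C19: 0.19 × 0.39 = 0.0741
Other: 0.55 (unchanged)
CL_new/CL_old = 0.0182 + 0.0741 + 0.55 = 0.6423.
Dividing the baseline by the relative clearance: 9.79 / 0.6423 = 15.2 μg/mL.

15.2 μg/mL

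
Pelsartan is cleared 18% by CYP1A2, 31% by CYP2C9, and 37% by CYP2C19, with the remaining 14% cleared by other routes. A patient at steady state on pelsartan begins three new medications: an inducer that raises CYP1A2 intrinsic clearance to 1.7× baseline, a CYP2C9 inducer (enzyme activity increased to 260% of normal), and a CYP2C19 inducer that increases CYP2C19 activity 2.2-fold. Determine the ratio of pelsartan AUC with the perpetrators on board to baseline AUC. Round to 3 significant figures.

The CYP1A2 pathway (18% of clearance) is boosted to 1.7× activity: 0.18 × 1.7 = 0.306.
The CYP2C9 pathway (31% of clearance) is boosted to 2.6× activity: 0.31 × 2.6 = 0.806.
The CYP2C19 pathway (37% of clearance) increases to 2.2× activity: 0.37 × 2.2 = 0.814.
Non-CYP routes (14%) are unchanged.
Relative clearance = 0.306 + 0.806 + 0.814 + 0.14 = 2.066.
Net AUC ratio = 1 / 2.066 = 0.484.

0.484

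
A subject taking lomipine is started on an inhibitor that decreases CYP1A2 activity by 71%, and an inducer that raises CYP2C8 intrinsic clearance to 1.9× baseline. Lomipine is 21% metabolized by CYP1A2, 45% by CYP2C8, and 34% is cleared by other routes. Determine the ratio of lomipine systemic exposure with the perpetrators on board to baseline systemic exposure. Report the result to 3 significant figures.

The CYP1A2 pathway (21% of clearance) is reduced to 0.29× activity: 0.21 × 0.29 = 0.0609.
The CYP2C8 pathway (45% of clearance) increases to 1.9× activity: 0.45 × 1.9 = 0.855.
The remaining 34% of clearance is unaffected.
CL_new/CL_old = 0.0609 + 0.855 + 0.34 = 1.2559.
Systemic exposure ∝ 1/CL: fold-change = 1 / 1.2559 = 0.796.

0.796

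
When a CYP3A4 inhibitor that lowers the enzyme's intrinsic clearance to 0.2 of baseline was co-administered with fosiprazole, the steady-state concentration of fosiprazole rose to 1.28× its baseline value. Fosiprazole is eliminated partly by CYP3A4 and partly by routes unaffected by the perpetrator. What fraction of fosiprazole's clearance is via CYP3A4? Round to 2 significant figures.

Call the CYP3A4 fraction fm. After the interaction, CL_new/CL_old = fm × 0.2 + (1 − fm).
Steady-state concentration ratio = 1 / (new CL fraction), so new CL fraction = 1 / 1.28 = 0.7812.
fm × 0.2 + 1 − fm = 0.7812  ⇒  fm × (0.2 − 1) = −0.2188  ⇒  fm = 0.27.

0.27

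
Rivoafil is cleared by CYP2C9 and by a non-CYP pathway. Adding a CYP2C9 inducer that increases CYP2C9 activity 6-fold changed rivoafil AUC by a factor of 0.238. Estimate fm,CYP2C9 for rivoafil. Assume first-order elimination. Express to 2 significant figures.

Call the CYP2C9 fraction fm. After the interaction, CL_new/CL_old = fm × 6 + (1 − fm).
AUC ratio = 1 / (new CL fraction), so new CL fraction = 1 / 0.238 = 4.202.
fm × 6 + 1 − fm = 4.202  ⇒  fm × (6 − 1) = 3.202  ⇒  fm = 0.64.

0.64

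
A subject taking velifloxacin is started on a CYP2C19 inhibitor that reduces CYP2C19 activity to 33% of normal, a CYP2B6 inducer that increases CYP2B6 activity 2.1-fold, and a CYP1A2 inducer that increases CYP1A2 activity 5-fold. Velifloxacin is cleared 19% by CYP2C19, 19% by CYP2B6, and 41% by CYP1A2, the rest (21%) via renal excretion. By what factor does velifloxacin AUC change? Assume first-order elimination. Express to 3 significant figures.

The CYP2C19 pathway (19% of clearance) drops to 0.33× activity: 0.19 × 0.33 = 0.0627.
The CYP2B6 pathway (19% of clearance) increases to 2.1× activity: 0.19 × 2.1 = 0.399.
The CYP1A2 pathway (41% of clearance) rises to 5× activity: 0.41 × 5 = 2.05.
Non-CYP routes (21%) are unchanged.
CL_new/CL_old = 0.0627 + 0.399 + 2.05 + 0.21 = 2.7217.
Because AUC varies inversely with clearance, the combined effect is 1 / 2.7217 = 0.367.

0.367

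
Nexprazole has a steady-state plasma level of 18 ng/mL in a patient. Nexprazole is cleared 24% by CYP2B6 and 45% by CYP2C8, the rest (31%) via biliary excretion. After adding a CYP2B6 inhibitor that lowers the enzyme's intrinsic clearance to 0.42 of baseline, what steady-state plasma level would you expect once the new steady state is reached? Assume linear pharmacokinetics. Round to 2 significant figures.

The CYP2B6 pathway (24% of clearance) drops to 0.42× activity: 0.24 × 0.42 = 0.1008.
CYP2C8 (45%) and the residual 31% are unaffected.
New clearance relative to baseline: 0.1008 + 0.45 + 0.31 = 0.8608.
New steady-state plasma level = baseline ÷ relative clearance = 18 / 0.8608 = 21 ng/mL.

21 ng/mL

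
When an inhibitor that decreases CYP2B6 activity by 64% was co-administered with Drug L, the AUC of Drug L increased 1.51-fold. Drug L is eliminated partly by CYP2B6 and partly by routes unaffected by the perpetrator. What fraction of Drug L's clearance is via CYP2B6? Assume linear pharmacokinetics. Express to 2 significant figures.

CL'/CL = 1 / 1.51 = 0.6623
0.36·fm + (1 − fm) = 0.6623
fm = (0.6623 − 1) / (0.36 − 1) = 0.53

0.53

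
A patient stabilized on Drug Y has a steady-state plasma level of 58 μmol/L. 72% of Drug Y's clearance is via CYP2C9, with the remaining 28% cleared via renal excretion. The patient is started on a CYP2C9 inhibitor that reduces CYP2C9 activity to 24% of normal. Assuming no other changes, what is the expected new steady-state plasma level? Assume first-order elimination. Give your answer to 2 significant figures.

1.3 × 10² μmol/L

CYP2C9: 0.72 × 0.24 = 0.1728
Other: 0.28 (unchanged)
New clearance relative to baseline: 0.1728 + 0.28 = 0.4528.
New steady-state plasma level = baseline ÷ relative clearance = 58 / 0.4528 = 1.3 × 10² μmol/L.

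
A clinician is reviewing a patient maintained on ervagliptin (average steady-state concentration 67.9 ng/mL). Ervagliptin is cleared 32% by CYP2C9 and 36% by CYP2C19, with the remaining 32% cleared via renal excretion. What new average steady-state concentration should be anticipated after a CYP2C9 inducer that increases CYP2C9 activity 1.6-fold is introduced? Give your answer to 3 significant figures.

CYP2C9: 0.32 × 1.6 = 0.512
CYP2C19: 0.36 (unchanged)
Other: 0.32 (unchanged)
CL_new/CL_old = 0.512 + 0.36 + 0.32 = 1.192.
New average steady-state concentration = baseline ÷ relative clearance = 67.9 / 1.192 = 57.0 ng/mL.

57.0 ng/mL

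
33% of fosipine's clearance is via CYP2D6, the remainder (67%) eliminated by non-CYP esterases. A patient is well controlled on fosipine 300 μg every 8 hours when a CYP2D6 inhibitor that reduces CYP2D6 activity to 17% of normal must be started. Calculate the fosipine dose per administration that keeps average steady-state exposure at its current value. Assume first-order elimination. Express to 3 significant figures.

CYP2D6: 0.33 × 0.17 = 0.0561
Other: 0.67 (unchanged)
New clearance relative to baseline: 0.0561 + 0.67 = 0.7261.
Exposure is unchanged when dose changes in proportion to clearance. New dose = 300 μg × 0.7261 = 218 μg.

218 μg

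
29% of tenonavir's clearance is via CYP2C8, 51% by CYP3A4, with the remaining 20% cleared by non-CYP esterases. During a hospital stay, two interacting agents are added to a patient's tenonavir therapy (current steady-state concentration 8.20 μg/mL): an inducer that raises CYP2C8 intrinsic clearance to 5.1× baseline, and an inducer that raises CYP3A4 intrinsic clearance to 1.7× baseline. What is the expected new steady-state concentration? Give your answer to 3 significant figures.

3.22 μg/mL

CYP2C8: 0.29 × 5.1 = 1.479
CYP3A4: 0.51 × 1.7 = 0.867
Other: 0.2 (unchanged)
New clearance relative to baseline: 1.479 + 0.867 + 0.2 = 2.546.
Dividing the baseline by the relative clearance: 8.20 / 2.546 = 3.22 μg/mL.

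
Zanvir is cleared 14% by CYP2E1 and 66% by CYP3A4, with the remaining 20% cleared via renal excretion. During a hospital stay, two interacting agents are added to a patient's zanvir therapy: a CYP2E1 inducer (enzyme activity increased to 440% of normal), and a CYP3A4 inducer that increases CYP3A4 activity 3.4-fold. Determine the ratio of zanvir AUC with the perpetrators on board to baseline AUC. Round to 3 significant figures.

The CYP2E1 pathway (14% of clearance) is boosted to 4.4× activity: 0.14 × 4.4 = 0.616.
The CYP3A4 pathway (66% of clearance) increases to 3.4× activity: 0.66 × 3.4 = 2.244.
The remaining 20% of clearance is unaffected.
CL_new/CL_old = 0.616 + 2.244 + 0.2 = 3.06.
Because AUC varies inversely with clearance, the combined effect is 1 / 3.06 = 0.327.

0.327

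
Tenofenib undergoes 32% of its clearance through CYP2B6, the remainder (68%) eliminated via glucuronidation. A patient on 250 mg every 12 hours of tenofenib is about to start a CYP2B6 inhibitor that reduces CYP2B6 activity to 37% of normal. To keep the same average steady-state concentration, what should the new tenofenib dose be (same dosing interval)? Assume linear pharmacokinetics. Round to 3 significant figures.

The CYP2B6 pathway (32% of clearance) drops to 0.37× activity: 0.32 × 0.37 = 0.1184.
Non-CYP routes (68%) are unchanged.
New clearance relative to baseline: 0.1184 + 0.68 = 0.7984.
Css,avg = (dose rate)/CL, so holding Css fixed requires dose ∝ CL: 250 × 0.7984 = 200 mg.

200 mg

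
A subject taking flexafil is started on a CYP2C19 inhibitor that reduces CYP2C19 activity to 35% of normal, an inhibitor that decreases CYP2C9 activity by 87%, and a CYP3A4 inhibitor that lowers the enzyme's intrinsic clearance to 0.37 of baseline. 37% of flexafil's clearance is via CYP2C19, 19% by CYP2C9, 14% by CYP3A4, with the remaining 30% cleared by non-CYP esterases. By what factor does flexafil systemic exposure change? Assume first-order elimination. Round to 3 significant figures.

CYP2C19: 0.37 × 0.35 = 0.1295
CYP2C9: 0.19 × 0.13 = 0.0247
CYP3A4: 0.14 × 0.37 = 0.0518
Other: 0.3 (unchanged)
CL_new/CL_old = 0.1295 + 0.0247 + 0.0518 + 0.3 = 0.506.
Net systemic exposure ratio = 1 / 0.506 = 1.98.

1.98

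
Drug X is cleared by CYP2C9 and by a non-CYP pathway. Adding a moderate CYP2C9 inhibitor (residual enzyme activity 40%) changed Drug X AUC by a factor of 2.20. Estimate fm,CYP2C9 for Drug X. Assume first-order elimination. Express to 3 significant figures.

0.909

Let fm be the CYP2C9 fraction. New clearance relative to baseline = fm × 0.4 + (1 − fm).
AUC ratio = 1 / (new CL fraction), so new CL fraction = 1 / 2.20 = 0.4545.
fm × 0.4 + 1 − fm = 0.4545  ⇒  fm × (0.4 − 1) = −0.5455  ⇒  fm = 0.909.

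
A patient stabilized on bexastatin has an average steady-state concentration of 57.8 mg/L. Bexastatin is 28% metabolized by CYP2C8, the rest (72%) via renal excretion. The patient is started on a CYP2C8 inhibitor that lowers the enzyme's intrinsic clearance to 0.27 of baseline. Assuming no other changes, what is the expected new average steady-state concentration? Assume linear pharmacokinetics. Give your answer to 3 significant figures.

CYP2C8: 0.28 × 0.27 = 0.0756
Other: 0.72 (unchanged)
CL_new/CL_old = 0.0756 + 0.72 = 0.7956.
With dosing unchanged, average steady-state concentration scales as 1/CL: 57.8 / 0.7956 = 72.6 mg/L.

72.6 mg/L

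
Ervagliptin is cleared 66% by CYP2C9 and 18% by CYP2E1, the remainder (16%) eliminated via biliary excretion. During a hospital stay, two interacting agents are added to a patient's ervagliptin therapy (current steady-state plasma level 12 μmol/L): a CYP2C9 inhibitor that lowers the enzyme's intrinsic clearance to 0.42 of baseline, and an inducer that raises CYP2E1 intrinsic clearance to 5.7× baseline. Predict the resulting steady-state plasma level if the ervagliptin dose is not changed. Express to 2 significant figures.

8.2 μmol/L

The CYP2C9 pathway (66% of clearance) drops to 0.42× activity: 0.66 × 0.42 = 0.2772.
The CYP2E1 pathway (18% of clearance) is boosted to 5.7× activity: 0.18 × 5.7 = 1.026.
The remaining 16% of clearance is unaffected.
Relative clearance = 0.2772 + 1.026 + 0.16 = 1.4632.
Steady-state plasma level ∝ 1/CL: new value = 12 / 1.4632 = 8.2 μmol/L.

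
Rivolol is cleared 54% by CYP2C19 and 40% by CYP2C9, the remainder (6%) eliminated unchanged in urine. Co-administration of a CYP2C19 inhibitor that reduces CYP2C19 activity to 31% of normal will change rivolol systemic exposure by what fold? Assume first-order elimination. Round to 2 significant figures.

1.6

CYP2C19: 0.54 × 0.31 = 0.1674
CYP2C9: 0.4 (unchanged)
Other: 0.06 (unchanged)
Relative clearance = 0.1674 + 0.4 + 0.06 = 0.6274.
Since systemic exposure ∝ 1/CL, the ratio is 1 / 0.6274 = 1.6.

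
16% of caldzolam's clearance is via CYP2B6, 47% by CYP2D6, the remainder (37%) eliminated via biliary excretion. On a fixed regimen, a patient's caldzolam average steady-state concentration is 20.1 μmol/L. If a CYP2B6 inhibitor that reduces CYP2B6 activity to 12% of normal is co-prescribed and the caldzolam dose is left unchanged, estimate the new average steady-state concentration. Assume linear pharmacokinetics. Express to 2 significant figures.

23 μmol/L

CYP2B6: 0.16 × 0.12 = 0.0192
CYP2D6: 0.47 (unchanged)
Other: 0.37 (unchanged)
CL_new/CL_old = 0.0192 + 0.47 + 0.37 = 0.8592.
New average steady-state concentration = baseline ÷ relative clearance = 20.1 / 0.8592 = 23 μmol/L.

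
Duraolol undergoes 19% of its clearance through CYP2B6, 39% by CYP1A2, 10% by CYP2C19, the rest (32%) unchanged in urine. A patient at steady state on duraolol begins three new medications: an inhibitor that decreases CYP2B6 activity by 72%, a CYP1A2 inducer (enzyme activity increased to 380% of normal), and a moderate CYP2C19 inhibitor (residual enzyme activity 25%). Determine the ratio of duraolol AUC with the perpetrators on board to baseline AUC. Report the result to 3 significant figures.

The CYP2B6 pathway (19% of clearance) is reduced to 0.28× activity: 0.19 × 0.28 = 0.0532.
The CYP1A2 pathway (39% of clearance) is boosted to 3.8× activity: 0.39 × 3.8 = 1.482.
The CYP2C19 pathway (10% of clearance) is reduced to 0.25× activity: 0.1 × 0.25 = 0.025.
The remaining 32% of clearance is unaffected.
New clearance relative to baseline: 0.0532 + 1.482 + 0.025 + 0.32 = 1.8802.
Because AUC varies inversely with clearance, the combined effect is 1 / 1.8802 = 0.532.

0.532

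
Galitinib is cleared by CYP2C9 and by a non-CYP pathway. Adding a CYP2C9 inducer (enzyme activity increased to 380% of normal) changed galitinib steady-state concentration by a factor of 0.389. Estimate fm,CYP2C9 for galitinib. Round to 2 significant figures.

0.56

Write x for the fraction cleared via CYP2C9. The observed steady-state concentration change means clearance rose to 1/0.389 = 2.571 of baseline.
Only the CYP2C9 route changed, so 2.571 = x·3.8 + (1 − x), giving x = 0.56.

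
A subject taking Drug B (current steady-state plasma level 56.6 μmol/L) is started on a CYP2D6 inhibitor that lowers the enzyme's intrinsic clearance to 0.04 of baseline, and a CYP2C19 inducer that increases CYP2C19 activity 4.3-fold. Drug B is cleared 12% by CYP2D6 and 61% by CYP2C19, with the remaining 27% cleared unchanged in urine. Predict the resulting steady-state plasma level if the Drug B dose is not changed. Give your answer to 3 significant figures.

The CYP2D6 pathway (12% of clearance) is reduced to 0.04× activity: 0.12 × 0.04 = 0.0048.
The CYP2C19 pathway (61% of clearance) is boosted to 4.3× activity: 0.61 × 4.3 = 2.623.
Non-CYP routes (27%) are unchanged.
CL_new/CL_old = 0.0048 + 2.623 + 0.27 = 2.8978.
Dividing the baseline by the relative clearance: 56.6 / 2.8978 = 19.5 μmol/L.

19.5 μmol/L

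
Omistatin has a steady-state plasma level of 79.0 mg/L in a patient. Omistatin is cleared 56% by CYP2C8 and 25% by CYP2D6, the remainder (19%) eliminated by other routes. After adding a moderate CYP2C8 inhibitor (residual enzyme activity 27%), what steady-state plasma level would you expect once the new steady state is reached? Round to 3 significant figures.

134 mg/L

The CYP2C8 pathway (56% of clearance) falls to 0.27× activity: 0.56 × 0.27 = 0.1512.
CYP2D6 (25%) and the residual 19% are unaffected.
CL_new/CL_old = 0.1512 + 0.25 + 0.19 = 0.5912.
With dosing unchanged, steady-state plasma level scales as 1/CL: 79.0 / 0.5912 = 134 mg/L.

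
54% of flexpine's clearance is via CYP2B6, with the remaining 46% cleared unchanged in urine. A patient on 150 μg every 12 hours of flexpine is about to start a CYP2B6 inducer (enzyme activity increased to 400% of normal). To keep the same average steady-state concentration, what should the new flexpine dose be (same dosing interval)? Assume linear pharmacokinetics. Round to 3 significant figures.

The CYP2B6 pathway (54% of clearance) increases to 4× activity: 0.54 × 4 = 2.16.
The remaining 46% of clearance is unaffected.
New clearance relative to baseline: 2.16 + 0.46 = 2.62.
To maintain the same steady-state level, dose must scale with clearance: new dose = 150 × 2.62 = 393 μg.

393 μg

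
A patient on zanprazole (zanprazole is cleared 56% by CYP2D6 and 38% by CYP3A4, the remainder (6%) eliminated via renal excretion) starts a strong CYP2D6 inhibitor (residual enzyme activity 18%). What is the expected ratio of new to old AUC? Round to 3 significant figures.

CYP2D6: 0.56 × 0.18 = 0.1008
CYP3A4: 0.38 (unchanged)
Other: 0.06 (unchanged)
New clearance relative to baseline: 0.1008 + 0.38 + 0.06 = 0.5408.
AUC ratio = CL_old/CL_new = 1 / 0.5408 = 1.85.

1.85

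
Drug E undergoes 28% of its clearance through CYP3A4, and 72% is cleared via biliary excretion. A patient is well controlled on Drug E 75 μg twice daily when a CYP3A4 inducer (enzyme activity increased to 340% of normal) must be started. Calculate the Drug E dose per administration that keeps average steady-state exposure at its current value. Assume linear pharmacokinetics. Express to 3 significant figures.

CYP3A4: 0.28 × 3.4 = 0.952
Other: 0.72 (unchanged)
New clearance relative to baseline: 0.952 + 0.72 = 1.672.
To maintain the same steady-state level, dose must scale with clearance: new dose = 75 × 1.672 = 125 μg.

125 μg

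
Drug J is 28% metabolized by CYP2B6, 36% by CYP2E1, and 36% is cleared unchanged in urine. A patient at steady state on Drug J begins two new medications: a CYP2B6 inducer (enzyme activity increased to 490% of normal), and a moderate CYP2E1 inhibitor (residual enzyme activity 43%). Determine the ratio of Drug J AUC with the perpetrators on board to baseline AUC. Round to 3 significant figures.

CYP2B6: 0.28 × 4.9 = 1.372
CYP2E1: 0.36 × 0.43 = 0.1548
Other: 0.36 (unchanged)
New clearance relative to baseline: 1.372 + 0.1548 + 0.36 = 1.8868.
Because AUC varies inversely with clearance, the combined effect is 1 / 1.8868 = 0.530.

0.530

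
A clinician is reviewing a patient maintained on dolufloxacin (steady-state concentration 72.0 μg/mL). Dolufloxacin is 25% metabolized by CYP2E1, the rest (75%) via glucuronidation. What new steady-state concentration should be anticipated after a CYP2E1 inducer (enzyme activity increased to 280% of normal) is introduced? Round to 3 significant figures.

49.7 μg/mL

The CYP2E1 pathway (25% of clearance) is boosted to 2.8× activity: 0.25 × 2.8 = 0.7.
Non-CYP routes (75%) are unchanged.
Relative clearance = 0.7 + 0.75 = 1.45.
With dosing unchanged, steady-state concentration scales as 1/CL: 72.0 / 1.45 = 49.7 μg/mL.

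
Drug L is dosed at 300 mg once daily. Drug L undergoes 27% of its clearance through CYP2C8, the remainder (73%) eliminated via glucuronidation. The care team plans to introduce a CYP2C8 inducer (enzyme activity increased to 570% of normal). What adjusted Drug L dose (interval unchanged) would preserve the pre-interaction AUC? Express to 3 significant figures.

The CYP2C8 pathway (27% of clearance) is boosted to 5.7× activity: 0.27 × 5.7 = 1.539.
The remaining 73% of clearance is unaffected.
Relative clearance = 1.539 + 0.73 = 2.269.
Css,avg = (dose rate)/CL, so holding Css fixed requires dose ∝ CL: 300 × 2.269 = 681 mg.

681 mg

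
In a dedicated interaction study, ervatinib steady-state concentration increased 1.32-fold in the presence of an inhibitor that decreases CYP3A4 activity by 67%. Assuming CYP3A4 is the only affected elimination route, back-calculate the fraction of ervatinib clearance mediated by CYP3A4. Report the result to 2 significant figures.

Let fm be the CYP3A4 fraction. New clearance relative to baseline = fm × 0.33 + (1 − fm).
Steady-state concentration ratio = 1 / (new CL fraction), so new CL fraction = 1 / 1.32 = 0.7576.
fm × 0.33 + 1 − fm = 0.7576  ⇒  fm × (0.33 − 1) = −0.2424  ⇒  fm = 0.36.

0.36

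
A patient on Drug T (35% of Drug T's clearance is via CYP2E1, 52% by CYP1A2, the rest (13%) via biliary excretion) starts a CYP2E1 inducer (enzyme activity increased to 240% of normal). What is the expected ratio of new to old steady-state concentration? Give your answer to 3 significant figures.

The CYP2E1 pathway (35% of clearance) rises to 2.4× activity: 0.35 × 2.4 = 0.84.
CYP1A2 (52%) and the residual 13% are unaffected.
Relative clearance = 0.84 + 0.52 + 0.13 = 1.49.
Steady-state concentration is inversely proportional to clearance, so the fold-change is 1 / 1.49 = 0.671.

0.671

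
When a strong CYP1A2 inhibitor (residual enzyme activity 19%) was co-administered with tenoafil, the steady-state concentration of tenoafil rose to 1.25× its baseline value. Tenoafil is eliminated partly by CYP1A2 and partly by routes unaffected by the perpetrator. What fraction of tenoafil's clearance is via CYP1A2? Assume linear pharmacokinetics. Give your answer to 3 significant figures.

Write x for the fraction cleared via CYP1A2. The observed steady-state concentration change means clearance fell to 1/1.25 = 0.8 of baseline.
Setting x·0.19 + (1 − x) = 0.8 and solving: x = (0.8 − 1)/(0.19 − 1) = 0.247.

0.247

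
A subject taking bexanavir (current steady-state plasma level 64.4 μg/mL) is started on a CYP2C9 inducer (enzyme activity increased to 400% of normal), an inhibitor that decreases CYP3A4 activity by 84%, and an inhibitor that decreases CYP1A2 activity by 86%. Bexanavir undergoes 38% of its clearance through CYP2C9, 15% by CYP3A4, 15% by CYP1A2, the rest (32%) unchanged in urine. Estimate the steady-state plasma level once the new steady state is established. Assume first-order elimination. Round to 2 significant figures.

34 μg/mL

CYP2C9: 0.38 × 4 = 1.52
CYP3A4: 0.15 × 0.16 = 0.024
CYP1A2: 0.15 × 0.14 = 0.021
Other: 0.32 (unchanged)
Relative clearance = 1.52 + 0.024 + 0.021 + 0.32 = 1.885.
New steady-state plasma level = 64.4 / 1.885 = 34 μg/mL (concentration scales inversely with clearance).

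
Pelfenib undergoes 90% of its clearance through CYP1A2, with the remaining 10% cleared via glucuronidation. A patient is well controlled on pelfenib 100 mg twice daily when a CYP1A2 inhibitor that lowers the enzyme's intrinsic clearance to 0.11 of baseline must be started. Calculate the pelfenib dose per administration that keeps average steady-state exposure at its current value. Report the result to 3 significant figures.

19.9 mg

CYP1A2: 0.9 × 0.11 = 0.099
Other: 0.1 (unchanged)
Relative clearance = 0.099 + 0.1 = 0.199.
Css,avg = (dose rate)/CL, so holding Css fixed requires dose ∝ CL: 100 × 0.199 = 19.9 mg.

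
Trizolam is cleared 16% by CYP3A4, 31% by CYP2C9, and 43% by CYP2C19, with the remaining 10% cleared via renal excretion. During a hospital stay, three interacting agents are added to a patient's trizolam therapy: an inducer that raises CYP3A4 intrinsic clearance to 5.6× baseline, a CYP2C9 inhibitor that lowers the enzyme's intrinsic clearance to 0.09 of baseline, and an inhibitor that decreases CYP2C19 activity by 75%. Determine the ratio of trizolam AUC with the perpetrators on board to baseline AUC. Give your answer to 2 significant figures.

0.88

CYP3A4: 0.16 × 5.6 = 0.896
CYP2C9: 0.31 × 0.09 = 0.0279
CYP2C19: 0.43 × 0.25 = 0.1075
Other: 0.1 (unchanged)
New clearance relative to baseline: 0.896 + 0.0279 + 0.1075 + 0.1 = 1.1314.
AUC ∝ 1/CL: fold-change = 1 / 1.1314 = 0.88.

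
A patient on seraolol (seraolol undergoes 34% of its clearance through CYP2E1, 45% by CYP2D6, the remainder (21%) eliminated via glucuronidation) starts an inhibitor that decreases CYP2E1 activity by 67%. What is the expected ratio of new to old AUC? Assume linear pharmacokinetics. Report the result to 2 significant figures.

CYP2E1: 0.34 × 0.33 = 0.1122
CYP2D6: 0.45 (unchanged)
Other: 0.21 (unchanged)
CL_new/CL_old = 0.1122 + 0.45 + 0.21 = 0.7722.
AUC ratio = CL_old/CL_new = 1 / 0.7722 = 1.3.

1.3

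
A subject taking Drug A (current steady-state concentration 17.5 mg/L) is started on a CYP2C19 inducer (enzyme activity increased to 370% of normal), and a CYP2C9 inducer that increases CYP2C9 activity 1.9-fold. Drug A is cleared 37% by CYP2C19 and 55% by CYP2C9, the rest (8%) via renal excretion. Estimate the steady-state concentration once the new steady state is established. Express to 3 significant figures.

The CYP2C19 pathway (37% of clearance) rises to 3.7× activity: 0.37 × 3.7 = 1.369.
The CYP2C9 pathway (55% of clearance) increases to 1.9× activity: 0.55 × 1.9 = 1.045.
Non-CYP routes (8%) are unchanged.
New clearance relative to baseline: 1.369 + 1.045 + 0.08 = 2.494.
Dividing the baseline by the relative clearance: 17.5 / 2.494 = 7.02 mg/L.

7.02 mg/L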